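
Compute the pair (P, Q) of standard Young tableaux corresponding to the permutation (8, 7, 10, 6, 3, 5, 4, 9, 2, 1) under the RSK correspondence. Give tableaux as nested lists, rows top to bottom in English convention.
Insert each entry of the permutation into P by Schensted row insertion, recording in Q the position of each new cell.

Insert 8: appended to row 1. P = [[8]].
Insert 7: 7 bumps 8 from row 1; 8 starts row 2. P = [[7], [8]].
Insert 10: appended to row 1. P = [[7, 10], [8]].
Insert 6: 6 bumps 7 from row 1; 7 bumps 8 from row 2; 8 starts row 3. P = [[6, 10], [7], [8]].
Insert 3: 3 bumps 6 from row 1; 6 bumps 7 from row 2; 7 bumps 8 from row 3; 8 starts row 4. P = [[3, 10], [6], [7], [8]].
Insert 5: 5 bumps 10 from row 1; 10 appends to row 2. P = [[3, 5], [6, 10], [7], [8]].
Insert 4: 4 bumps 5 from row 1; 5 bumps 6 from row 2; 6 bumps 7 from row 3; 7 bumps 8 from row 4; 8 starts row 5. P = [[3, 4], [5, 10], [6], [7], [8]].
Insert 9: appended to row 1. P = [[3, 4, 9], [5, 10], [6], [7], [8]].
Insert 2: 2 bumps 3 from row 1; 3 bumps 5 from row 2; 5 bumps 6 from row 3; 6 bumps 7 from row 4; 7 bumps 8 from row 5; 8 starts row 6. P = [[2, 4, 9], [3, 10], [5], [6], [7], [8]].
Insert 1: 1 bumps 2 from row 1; 2 bumps 3 from row 2; 3 bumps 5 from row 3; 5 bumps 6 from row 4; 6 bumps 7 from row 5; 7 bumps 8 from row 6; 8 starts row 7. P = [[1, 4, 9], [2, 10], [3], [5], [6], [7], [8]].

So P = [[1, 4, 9], [2, 10], [3], [5], [6], [7], [8]], Q = [[1, 3, 8], [2, 6], [4], [5], [7], [9], [10]].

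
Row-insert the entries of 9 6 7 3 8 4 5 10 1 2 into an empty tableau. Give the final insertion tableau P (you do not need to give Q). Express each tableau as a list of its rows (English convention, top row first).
Insert 9: appended to row 1. P = [[9]].
Insert 6: 6 bumps 9 from row 1; 9 starts row 2. P = [[6], [9]].
Insert 7: appended to row 1. P = [[6, 7], [9]].
Insert 3: 3 bumps 6 from row 1; 6 bumps 9 from row 2; 9 starts row 3. P = [[3, 7], [6], [9]].
Insert 8: appended to row 1. P = [[3, 7, 8], [6], [9]].
Insert 4: 4 bumps 7 from row 1; 7 appends to row 2. P = [[3, 4, 8], [6, 7], [9]].
Insert 5: 5 bumps 8 from row 1; 8 appends to row 2. P = [[3, 4, 5], [6, 7, 8], [9]].
Insert 10: appended to row 1. P = [[3, 4, 5, 10], [6, 7, 8], [9]].
Insert 1: 1 bumps 3 from row 1; 3 bumps 6 from row 2; 6 bumps 9 from row 3; 9 starts row 4. P = [[1, 4, 5, 10], [3, 7, 8], [6], [9]].
Insert 2: 2 bumps 4 from row 1; 4 bumps 7 from row 2; 7 appends to row 3. P = [[1, 2, 5, 10], [3, 4, 8], [6, 7], [9]].

So P = [[1, 2, 5, 10], [3, 4, 8], [6, 7], [9]].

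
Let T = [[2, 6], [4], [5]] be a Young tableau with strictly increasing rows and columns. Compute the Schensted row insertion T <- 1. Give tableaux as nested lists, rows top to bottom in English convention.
[[1, 6], [2], [4], [5]]

In row 1, 1 replaces 2 (the leftmost entry greater than 1); 2 is bumped to row 2. In row 2, 2 replaces 4 (the leftmost entry greater than 2); 4 is bumped to row 3. In row 3, 4 replaces 5 (the leftmost entry greater than 4); 5 is bumped to row 4. 5 starts a new row 4. The new tableau is [[1, 6], [2], [4], [5]].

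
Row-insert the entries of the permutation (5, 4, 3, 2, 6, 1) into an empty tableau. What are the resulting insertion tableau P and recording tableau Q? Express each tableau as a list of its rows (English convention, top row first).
P = [[1, 6], [2], [3], [4], [5]], Q = [[1, 5], [2], [3], [4], [6]]

Insert each entry of the permutation into P by Schensted row insertion, recording in Q the position of each new cell.

Insert 5: appended to row 1. P = [[5]].
Insert 4: 4 bumps 5 from row 1; 5 starts row 2. P = [[4], [5]].
Insert 3: 3 bumps 4 from row 1; 4 bumps 5 from row 2; 5 starts row 3. P = [[3], [4], [5]].
Insert 2: 2 bumps 3 from row 1; 3 bumps 4 from row 2; 4 bumps 5 from row 3; 5 starts row 4. P = [[2], [3], [4], [5]].
Insert 6: appended to row 1. P = [[2, 6], [3], [4], [5]].
Insert 1: 1 bumps 2 from row 1; 2 bumps 3 from row 2; 3 bumps 4 from row 3; 4 bumps 5 from row 4; 5 starts row 5. P = [[1, 6], [2], [3], [4], [5]].

So P = [[1, 6], [2], [3], [4], [5]], Q = [[1, 5], [2], [3], [4], [6]].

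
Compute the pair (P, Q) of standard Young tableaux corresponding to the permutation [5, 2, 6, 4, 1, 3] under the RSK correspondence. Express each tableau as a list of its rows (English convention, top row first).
Insert each entry of the permutation into P by Schensted row insertion, recording in Q the position of each new cell.

Insert 5: appended to row 1. P = [[5]], Q = [[1]].
Insert 2: 2 bumps 5 from row 1; 5 starts row 2. P = [[2], [5]], Q = [[1], [2]].
Insert 6: appended to row 1. P = [[2, 6], [5]], Q = [[1, 3], [2]].
Insert 4: 4 bumps 6 from row 1; 6 appends to row 2. P = [[2, 4], [5, 6]], Q = [[1, 3], [2, 4]].
Insert 1: 1 bumps 2 from row 1; 2 bumps 5 from row 2; 5 starts row 3. P = [[1, 4], [2, 6], [5]], Q = [[1, 3], [2, 4], [5]].
Insert 3: 3 bumps 4 from row 1; 4 bumps 6 from row 2; 6 appends to row 3. P = [[1, 3], [2, 4], [5, 6]], Q = [[1, 3], [2, 4], [5, 6]].

So P = [[1, 3], [2, 4], [5, 6]], Q = [[1, 3], [2, 4], [5, 6]].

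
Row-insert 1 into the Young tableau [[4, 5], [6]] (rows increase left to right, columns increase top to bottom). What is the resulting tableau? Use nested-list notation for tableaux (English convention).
[[1, 5], [4], [6]]

In row 1, 1 replaces 4 (the leftmost entry greater than 1); 4 is bumped to row 2. In row 2, 4 replaces 6 (the leftmost entry greater than 4); 6 is bumped to row 3. 6 starts a new row 3. The new tableau is [[1, 5], [4], [6]].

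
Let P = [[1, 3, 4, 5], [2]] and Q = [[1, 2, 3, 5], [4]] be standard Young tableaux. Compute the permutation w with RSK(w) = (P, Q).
Reverse the RSK construction: for i from n down to 1, find the cell of Q containing i, remove the entry at that cell from P, and reverse-bump it up through P; the value ejected from row 1 is w(i).

Step i=5: Q has 5 at row 1, column 4; remove that cell from P, ejecting 5. So w(5) = 5. P is now [[1, 3, 4], [2]].
Step i=4: Q has 4 at row 2, column 1; remove 2 from row 2 of P and reverse-bump: 2 enters row 1 and ejects 1. So w(4) = 1. P is now [[2, 3, 4]].
Step i=3: Q has 3 at row 1, column 3; remove that cell from P, ejecting 4. So w(3) = 4. P is now [[2, 3]].
Step i=2: Q has 2 at row 1, column 2; remove that cell from P, ejecting 3. So w(2) = 3. P is now [[2]].
Step i=1: Q has 1 at row 1, column 1; remove that cell from P, ejecting 2. So w(1) = 2. P is now [].

So w = 2 3 4 1 5.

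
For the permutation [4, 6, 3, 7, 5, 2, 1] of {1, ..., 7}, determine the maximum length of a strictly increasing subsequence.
3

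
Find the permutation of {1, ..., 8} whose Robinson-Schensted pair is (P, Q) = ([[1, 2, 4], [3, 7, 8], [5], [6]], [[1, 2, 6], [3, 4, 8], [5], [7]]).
Reverse the RSK construction: for i from n down to 1, find the cell of Q containing i, remove the entry at that cell from P, and reverse-bump it up through P; the value ejected from row 1 is w(i).

Step i=8: Q has 8 at row 2, column 3; remove 8 from row 2 of P and reverse-bump: 8 enters row 1 and ejects 4. So w(8) = 4. P is now [[1, 2, 8], [3, 7], [5], [6]].
Step i=7: Q has 7 at row 4, column 1; remove 6 from row 4 of P and reverse-bump: 6 enters row 3 and ejects 5; 5 enters row 2 and ejects 3; 3 enters row 1 and ejects 2. So w(7) = 2. P is now [[1, 3, 8], [5, 7], [6]].
Step i=6: Q has 6 at row 1, column 3; remove that cell from P, ejecting 8. So w(6) = 8. P is now [[1, 3], [5, 7], [6]].
Step i=5: Q has 5 at row 3, column 1; remove 6 from row 3 of P and reverse-bump: 6 enters row 2 and ejects 5; 5 enters row 1 and ejects 3. So w(5) = 3. P is now [[1, 5], [6, 7]].
Step i=4: Q has 4 at row 2, column 2; remove 7 from row 2 of P and reverse-bump: 7 enters row 1 and ejects 5. So w(4) = 5. P is now [[1, 7], [6]].
Step i=3: Q has 3 at row 2, column 1; remove 6 from row 2 of P and reverse-bump: 6 enters row 1 and ejects 1. So w(3) = 1. P is now [[6, 7]].
Step i=2: Q has 2 at row 1, column 2; remove that cell from P, ejecting 7. So w(2) = 7. P is now [[6]].
Step i=1: Q has 1 at row 1, column 1; remove that cell from P, ejecting 6. So w(1) = 6. P is now [].

So w = 6 7 1 5 3 8 2 4.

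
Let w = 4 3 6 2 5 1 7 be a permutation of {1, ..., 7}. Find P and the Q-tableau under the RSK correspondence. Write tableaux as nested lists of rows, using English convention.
P = [[1, 5, 7], [2, 6], [3], [4]], Q = [[1, 3, 7], [2, 5], [4], [6]]

Insert each entry of the permutation into P by Schensted row insertion, recording in Q the position of each new cell.

After inserting 4: P = [[4]].
After inserting 3: P = [[3], [4]].
After inserting 6: P = [[3, 6], [4]].
After inserting 2: P = [[2, 6], [3], [4]].
After inserting 5: P = [[2, 5], [3, 6], [4]].
After inserting 1: P = [[1, 5], [2, 6], [3], [4]].
After inserting 7: P = [[1, 5, 7], [2, 6], [3], [4]].

So P = [[1, 5, 7], [2, 6], [3], [4]], Q = [[1, 3, 7], [2, 5], [4], [6]].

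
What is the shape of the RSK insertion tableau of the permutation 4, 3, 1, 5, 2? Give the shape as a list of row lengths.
Row-insert each entry into an empty tableau.

After inserting 4: P = [[4]].
After inserting 3: P = [[3], [4]].
After inserting 1: P = [[1], [3], [4]].
After inserting 5: P = [[1, 5], [3], [4]].
After inserting 2: P = [[1, 2], [3, 5], [4]].

The final insertion tableau P = [[1, 2], [3, 5], [4]] has shape [2, 2, 1].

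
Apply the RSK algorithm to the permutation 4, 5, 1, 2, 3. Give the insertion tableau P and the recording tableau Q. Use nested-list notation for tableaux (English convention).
P = [[1, 2, 3], [4, 5]], Q = [[1, 2, 5], [3, 4]]

Insert each entry of the permutation into P by Schensted row insertion, recording in Q the position of each new cell.

Insert 4: appended to row 1. P = [[4]].
Insert 5: appended to row 1. P = [[4, 5]].
Insert 1: 1 bumps 4 from row 1; 4 starts row 2. P = [[1, 5], [4]].
Insert 2: 2 bumps 5 from row 1; 5 appends to row 2. P = [[1, 2], [4, 5]].
Insert 3: appended to row 1. P = [[1, 2, 3], [4, 5]].

So P = [[1, 2, 3], [4, 5]], Q = [[1, 2, 5], [3, 4]].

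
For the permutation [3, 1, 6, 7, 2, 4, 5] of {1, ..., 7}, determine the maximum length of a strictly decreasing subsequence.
2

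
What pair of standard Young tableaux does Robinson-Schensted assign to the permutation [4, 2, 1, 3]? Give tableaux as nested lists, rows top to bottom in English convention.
P = [[1, 3], [2], [4]], Q = [[1, 4], [2], [3]]

Insert each entry of the permutation into P by Schensted row insertion, recording in Q the position of each new cell.

Insert 4: appended to row 1. P = [[4]].
Insert 2: 2 bumps 4 from row 1; 4 starts row 2. P = [[2], [4]].
Insert 1: 1 bumps 2 from row 1; 2 bumps 4 from row 2; 4 starts row 3. P = [[1], [2], [4]].
Insert 3: appended to row 1. P = [[1, 3], [2], [4]].

So P = [[1, 3], [2], [4]], Q = [[1, 4], [2], [3]].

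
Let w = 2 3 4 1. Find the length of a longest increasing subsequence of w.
3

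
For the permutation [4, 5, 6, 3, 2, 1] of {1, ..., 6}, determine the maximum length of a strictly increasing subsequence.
3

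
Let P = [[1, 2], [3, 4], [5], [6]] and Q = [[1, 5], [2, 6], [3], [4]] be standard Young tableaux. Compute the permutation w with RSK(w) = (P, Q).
6 5 3 1 4 2

Reverse the RSK construction: for i from n down to 1, find the cell of Q containing i, remove the entry at that cell from P, and reverse-bump it up through P; the value ejected from row 1 is w(i).

Step i=6: Q has 6 at row 2, column 2; remove 4 from row 2 of P and reverse-bump: 4 enters row 1 and ejects 2. So w(6) = 2. P is now [[1, 4], [3], [5], [6]].
Step i=5: Q has 5 at row 1, column 2; remove that cell from P, ejecting 4. So w(5) = 4. P is now [[1], [3], [5], [6]].
Step i=4: Q has 4 at row 4, column 1; remove 6 from row 4 of P and reverse-bump: 6 enters row 3 and ejects 5; 5 enters row 2 and ejects 3; 3 enters row 1 and ejects 1. So w(4) = 1. P is now [[3], [5], [6]].
Step i=3: Q has 3 at row 3, column 1; remove 6 from row 3 of P and reverse-bump: 6 enters row 2 and ejects 5; 5 enters row 1 and ejects 3. So w(3) = 3. P is now [[5], [6]].
Step i=2: Q has 2 at row 2, column 1; remove 6 from row 2 of P and reverse-bump: 6 enters row 1 and ejects 5. So w(2) = 5. P is now [[6]].
Step i=1: Q has 1 at row 1, column 1; remove that cell from P, ejecting 6. So w(1) = 6. P is now [].

So w = 6 5 3 1 4 2.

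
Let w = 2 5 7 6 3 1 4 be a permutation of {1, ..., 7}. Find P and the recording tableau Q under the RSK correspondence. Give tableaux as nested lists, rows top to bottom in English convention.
P = [[1, 3, 4], [2, 6], [5], [7]], Q = [[1, 2, 3], [4, 7], [5], [6]]

Insert each entry of the permutation into P by Schensted row insertion, recording in Q the position of each new cell.

Insert 2: appended to row 1. P = [[2]].
Insert 5: appended to row 1. P = [[2, 5]].
Insert 7: appended to row 1. P = [[2, 5, 7]].
Insert 6: 6 bumps 7 from row 1; 7 starts row 2. P = [[2, 5, 6], [7]].
Insert 3: 3 bumps 5 from row 1; 5 bumps 7 from row 2; 7 starts row 3. P = [[2, 3, 6], [5], [7]].
Insert 1: 1 bumps 2 from row 1; 2 bumps 5 from row 2; 5 bumps 7 from row 3; 7 starts row 4. P = [[1, 3, 6], [2], [5], [7]].
Insert 4: 4 bumps 6 from row 1; 6 appends to row 2. P = [[1, 3, 4], [2, 6], [5], [7]].

So P = [[1, 3, 4], [2, 6], [5], [7]], Q = [[1, 2, 3], [4, 7], [5], [6]].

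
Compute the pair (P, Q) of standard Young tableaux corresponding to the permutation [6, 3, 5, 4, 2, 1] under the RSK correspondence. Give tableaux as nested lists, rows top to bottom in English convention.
P = [[1, 4], [2], [3], [5], [6]], Q = [[1, 3], [2], [4], [5], [6]]

Insert each entry of the permutation into P by Schensted row insertion, recording in Q the position of each new cell.

Insert 6: appended to row 1. P = [[6]].
Insert 3: 3 bumps 6 from row 1; 6 starts row 2. P = [[3], [6]].
Insert 5: appended to row 1. P = [[3, 5], [6]].
Insert 4: 4 bumps 5 from row 1; 5 bumps 6 from row 2; 6 starts row 3. P = [[3, 4], [5], [6]].
Insert 2: 2 bumps 3 from row 1; 3 bumps 5 from row 2; 5 bumps 6 from row 3; 6 starts row 4. P = [[2, 4], [3], [5], [6]].
Insert 1: 1 bumps 2 from row 1; 2 bumps 3 from row 2; 3 bumps 5 from row 3; 5 bumps 6 from row 4; 6 starts row 5. P = [[1, 4], [2], [3], [5], [6]].

So P = [[1, 4], [2], [3], [5], [6]], Q = [[1, 3], [2], [4], [5], [6]].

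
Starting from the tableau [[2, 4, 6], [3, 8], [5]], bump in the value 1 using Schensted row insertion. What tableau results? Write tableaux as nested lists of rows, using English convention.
[[1, 4, 6], [2, 8], [3], [5]]

In row 1, 1 replaces 2 (the leftmost entry greater than 1); 2 is bumped to row 2. In row 2, 2 replaces 3 (the leftmost entry greater than 2); 3 is bumped to row 3. In row 3, 3 replaces 5 (the leftmost entry greater than 3); 5 is bumped to row 4. 5 starts a new row 4. The new tableau is [[1, 4, 6], [2, 8], [3], [5]].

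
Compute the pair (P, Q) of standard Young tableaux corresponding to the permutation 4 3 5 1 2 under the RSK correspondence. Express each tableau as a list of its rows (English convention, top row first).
P = [[1, 2], [3, 5], [4]], Q = [[1, 3], [2, 5], [4]]

Insert each entry of the permutation into P by Schensted row insertion, recording in Q the position of each new cell.

Insert 4: appended to row 1. P = [[4]].
Insert 3: 3 bumps 4 from row 1; 4 starts row 2. P = [[3], [4]].
Insert 5: appended to row 1. P = [[3, 5], [4]].
Insert 1: 1 bumps 3 from row 1; 3 bumps 4 from row 2; 4 starts row 3. P = [[1, 5], [3], [4]].
Insert 2: 2 bumps 5 from row 1; 5 appends to row 2. P = [[1, 2], [3, 5], [4]].

So P = [[1, 2], [3, 5], [4]], Q = [[1, 3], [2, 5], [4]].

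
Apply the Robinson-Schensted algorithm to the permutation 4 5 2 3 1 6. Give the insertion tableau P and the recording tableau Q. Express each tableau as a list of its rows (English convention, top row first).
P = [[1, 3, 6], [2, 5], [4]], Q = [[1, 2, 6], [3, 4], [5]]

Insert each entry of the permutation into P by Schensted row insertion, recording in Q the position of each new cell.

Insert 4: appended to row 1. P = [[4]].
Insert 5: appended to row 1. P = [[4, 5]].
Insert 2: 2 bumps 4 from row 1; 4 starts row 2. P = [[2, 5], [4]].
Insert 3: 3 bumps 5 from row 1; 5 appends to row 2. P = [[2, 3], [4, 5]].
Insert 1: 1 bumps 2 from row 1; 2 bumps 4 from row 2; 4 starts row 3. P = [[1, 3], [2, 5], [4]].
Insert 6: appended to row 1. P = [[1, 3, 6], [2, 5], [4]].

So P = [[1, 3, 6], [2, 5], [4]], Q = [[1, 2, 6], [3, 4], [5]].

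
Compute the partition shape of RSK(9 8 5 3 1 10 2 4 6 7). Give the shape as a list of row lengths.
RSK row insertion gives P = [[1, 2, 4, 6, 7], [3, 10], [5], [8], [9]], which has shape [5, 2, 1, 1, 1].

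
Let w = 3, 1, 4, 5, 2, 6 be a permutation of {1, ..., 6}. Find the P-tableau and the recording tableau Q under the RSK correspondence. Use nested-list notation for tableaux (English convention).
Insert each entry of the permutation into P by Schensted row insertion, recording in Q the position of each new cell.

Insert 3: appended to row 1. P = [[3]], Q = [[1]].
Insert 1: 1 bumps 3 from row 1; 3 starts row 2. P = [[1], [3]], Q = [[1], [2]].
Insert 4: appended to row 1. P = [[1, 4], [3]], Q = [[1, 3], [2]].
Insert 5: appended to row 1. P = [[1, 4, 5], [3]], Q = [[1, 3, 4], [2]].
Insert 2: 2 bumps 4 from row 1; 4 appends to row 2. P = [[1, 2, 5], [3, 4]], Q = [[1, 3, 4], [2, 5]].
Insert 6: appended to row 1. P = [[1, 2, 5, 6], [3, 4]], Q = [[1, 3, 4, 6], [2, 5]].

So P = [[1, 2, 5, 6], [3, 4]], Q = [[1, 3, 4, 6], [2, 5]].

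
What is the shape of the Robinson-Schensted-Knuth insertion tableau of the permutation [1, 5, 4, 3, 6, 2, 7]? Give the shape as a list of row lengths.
[4, 1, 1, 1]

Row-insert each entry into an empty tableau.

After inserting 1: P = [[1]].
After inserting 5: P = [[1, 5]].
After inserting 4: P = [[1, 4], [5]].
After inserting 3: P = [[1, 3], [4], [5]].
After inserting 6: P = [[1, 3, 6], [4], [5]].
After inserting 2: P = [[1, 2, 6], [3], [4], [5]].
After inserting 7: P = [[1, 2, 6, 7], [3], [4], [5]].

The final insertion tableau P = [[1, 2, 6, 7], [3], [4], [5]] has shape [4, 1, 1, 1].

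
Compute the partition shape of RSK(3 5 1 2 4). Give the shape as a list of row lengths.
[3, 2]

Row-insert each entry into an empty tableau.

After inserting 3: P = [[3]].
After inserting 5: P = [[3, 5]].
After inserting 1: P = [[1, 5], [3]].
After inserting 2: P = [[1, 2], [3, 5]].
After inserting 4: P = [[1, 2, 4], [3, 5]].

The final insertion tableau P = [[1, 2, 4], [3, 5]] has shape [3, 2].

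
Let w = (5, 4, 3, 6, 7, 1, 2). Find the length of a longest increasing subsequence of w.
3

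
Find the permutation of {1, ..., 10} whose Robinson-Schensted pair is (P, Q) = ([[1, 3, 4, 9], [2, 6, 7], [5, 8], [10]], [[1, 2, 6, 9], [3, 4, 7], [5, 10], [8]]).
5 10 2 6 3 8 7 1 9 4

Reverse RSK: for i = n, n-1, ..., 1, locate i in Q, remove the corresponding corner cell from P, and reverse-bump its entry up through P; the value ejected from row 1 is w(i).

So w = 5 10 2 6 3 8 7 1 9 4.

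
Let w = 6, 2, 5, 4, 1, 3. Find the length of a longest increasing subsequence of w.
2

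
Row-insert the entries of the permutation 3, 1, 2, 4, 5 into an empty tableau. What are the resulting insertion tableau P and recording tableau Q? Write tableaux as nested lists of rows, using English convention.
P = [[1, 2, 4, 5], [3]], Q = [[1, 3, 4, 5], [2]]

Insert each entry of the permutation into P by Schensted row insertion, recording in Q the position of each new cell.

Insert 3: appended to row 1. P = [[3]].
Insert 1: 1 bumps 3 from row 1; 3 starts row 2. P = [[1], [3]].
Insert 2: appended to row 1. P = [[1, 2], [3]].
Insert 4: appended to row 1. P = [[1, 2, 4], [3]].
Insert 5: appended to row 1. P = [[1, 2, 4, 5], [3]].

So P = [[1, 2, 4, 5], [3]], Q = [[1, 3, 4, 5], [2]].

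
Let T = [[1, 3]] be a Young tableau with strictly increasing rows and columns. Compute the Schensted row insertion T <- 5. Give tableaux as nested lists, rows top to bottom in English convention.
5 is larger than every entry of row 1, so it is appended to row 1. The new tableau is [[1, 3, 5]].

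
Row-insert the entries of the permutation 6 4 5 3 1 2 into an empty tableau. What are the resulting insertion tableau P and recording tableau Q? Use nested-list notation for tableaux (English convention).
P = [[1, 2], [3, 5], [4], [6]], Q = [[1, 3], [2, 6], [4], [5]]

Insert each entry of the permutation into P by Schensted row insertion, recording in Q the position of each new cell.

After inserting 6: P = [[6]].
After inserting 4: P = [[4], [6]].
After inserting 5: P = [[4, 5], [6]].
After inserting 3: P = [[3, 5], [4], [6]].
After inserting 1: P = [[1, 5], [3], [4], [6]].
After inserting 2: P = [[1, 2], [3, 5], [4], [6]].

So P = [[1, 2], [3, 5], [4], [6]], Q = [[1, 3], [2, 6], [4], [5]].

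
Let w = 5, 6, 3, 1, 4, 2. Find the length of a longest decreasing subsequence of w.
3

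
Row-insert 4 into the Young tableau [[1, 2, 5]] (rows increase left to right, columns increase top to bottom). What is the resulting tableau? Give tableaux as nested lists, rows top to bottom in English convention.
[[1, 2, 4], [5]]

In row 1, 4 replaces 5 (the leftmost entry greater than 4); 5 is bumped to row 2. 5 starts a new row 2. The new tableau is [[1, 2, 4], [5]].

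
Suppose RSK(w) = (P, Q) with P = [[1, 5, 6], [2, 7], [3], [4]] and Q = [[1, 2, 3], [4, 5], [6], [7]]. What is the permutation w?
4 5 7 3 6 2 1

Reverse RSK: for i = n, n-1, ..., 1, locate i in Q, remove the corresponding corner cell from P, and reverse-bump its entry up through P; the value ejected from row 1 is w(i).

So w = 4 5 7 3 6 2 1.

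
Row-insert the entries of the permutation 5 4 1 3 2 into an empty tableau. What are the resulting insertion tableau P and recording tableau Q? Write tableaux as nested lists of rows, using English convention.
Insert each entry of the permutation into P by Schensted row insertion, recording in Q the position of each new cell.

Insert 5: appended to row 1. P = [[5]].
Insert 4: 4 bumps 5 from row 1; 5 starts row 2. P = [[4], [5]].
Insert 1: 1 bumps 4 from row 1; 4 bumps 5 from row 2; 5 starts row 3. P = [[1], [4], [5]].
Insert 3: appended to row 1. P = [[1, 3], [4], [5]].
Insert 2: 2 bumps 3 from row 1; 3 bumps 4 from row 2; 4 bumps 5 from row 3; 5 starts row 4. P = [[1, 2], [3], [4], [5]].

So P = [[1, 2], [3], [4], [5]], Q = [[1, 4], [2], [3], [5]].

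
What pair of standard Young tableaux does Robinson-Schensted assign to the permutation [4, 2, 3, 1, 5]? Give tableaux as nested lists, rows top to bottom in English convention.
Insert each entry of the permutation into P by Schensted row insertion, recording in Q the position of each new cell.

Insert 4: appended to row 1. P = [[4]].
Insert 2: 2 bumps 4 from row 1; 4 starts row 2. P = [[2], [4]].
Insert 3: appended to row 1. P = [[2, 3], [4]].
Insert 1: 1 bumps 2 from row 1; 2 bumps 4 from row 2; 4 starts row 3. P = [[1, 3], [2], [4]].
Insert 5: appended to row 1. P = [[1, 3, 5], [2], [4]].

So P = [[1, 3, 5], [2], [4]], Q = [[1, 3, 5], [2], [4]].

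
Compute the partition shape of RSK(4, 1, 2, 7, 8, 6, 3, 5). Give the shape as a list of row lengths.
[4, 3, 1]

RSK row insertion gives P = [[1, 2, 3, 5], [4, 6, 8], [7]], which has shape [4, 3, 1].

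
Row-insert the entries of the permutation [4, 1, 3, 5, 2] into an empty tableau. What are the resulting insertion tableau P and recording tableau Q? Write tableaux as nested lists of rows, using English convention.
P = [[1, 2, 5], [3], [4]], Q = [[1, 3, 4], [2], [5]]

Insert each entry of the permutation into P by Schensted row insertion, recording in Q the position of each new cell.

Insert 4: appended to row 1. P = [[4]], Q = [[1]].
Insert 1: 1 bumps 4 from row 1; 4 starts row 2. P = [[1], [4]], Q = [[1], [2]].
Insert 3: appended to row 1. P = [[1, 3], [4]], Q = [[1, 3], [2]].
Insert 5: appended to row 1. P = [[1, 3, 5], [4]], Q = [[1, 3, 4], [2]].
Insert 2: 2 bumps 3 from row 1; 3 bumps 4 from row 2; 4 starts row 3. P = [[1, 2, 5], [3], [4]], Q = [[1, 3, 4], [2], [5]].

So P = [[1, 2, 5], [3], [4]], Q = [[1, 3, 4], [2], [5]].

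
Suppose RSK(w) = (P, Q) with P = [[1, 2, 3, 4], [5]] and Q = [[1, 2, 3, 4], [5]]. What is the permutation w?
1 2 3 5 4

Reverse the RSK construction: for i from n down to 1, find the cell of Q containing i, remove the entry at that cell from P, and reverse-bump it up through P; the value ejected from row 1 is w(i).

Step i=5: Q has 5 at row 2, column 1; remove 5 from row 2 of P and reverse-bump: 5 enters row 1 and ejects 4. So w(5) = 4. P is now [[1, 2, 3, 5]].
Step i=4: Q has 4 at row 1, column 4; remove that cell from P, ejecting 5. So w(4) = 5. P is now [[1, 2, 3]].
Step i=3: Q has 3 at row 1, column 3; remove that cell from P, ejecting 3. So w(3) = 3. P is now [[1, 2]].
Step i=2: Q has 2 at row 1, column 2; remove that cell from P, ejecting 2. So w(2) = 2. P is now [[1]].
Step i=1: Q has 1 at row 1, column 1; remove that cell from P, ejecting 1. So w(1) = 1. P is now [].

So w = 1 2 3 5 4.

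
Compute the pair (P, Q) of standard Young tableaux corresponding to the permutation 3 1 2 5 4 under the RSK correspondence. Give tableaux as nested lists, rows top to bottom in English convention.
Insert each entry of the permutation into P by Schensted row insertion, recording in Q the position of each new cell.

Insert 3: appended to row 1. P = [[3]].
Insert 1: 1 bumps 3 from row 1; 3 starts row 2. P = [[1], [3]].
Insert 2: appended to row 1. P = [[1, 2], [3]].
Insert 5: appended to row 1. P = [[1, 2, 5], [3]].
Insert 4: 4 bumps 5 from row 1; 5 appends to row 2. P = [[1, 2, 4], [3, 5]].

So P = [[1, 2, 4], [3, 5]], Q = [[1, 3, 4], [2, 5]].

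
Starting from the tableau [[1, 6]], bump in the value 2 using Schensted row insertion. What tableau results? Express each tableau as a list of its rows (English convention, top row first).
[[1, 2], [6]]

In row 1, 2 replaces 6 (the leftmost entry greater than 2); 6 is bumped to row 2. 6 starts a new row 2. The new tableau is [[1, 2], [6]].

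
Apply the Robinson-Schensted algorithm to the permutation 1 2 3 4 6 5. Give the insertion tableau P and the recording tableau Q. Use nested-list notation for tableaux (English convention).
Insert each entry of the permutation into P by Schensted row insertion, recording in Q the position of each new cell.

Insert 1: appended to row 1. P = [[1]], Q = [[1]].
Insert 2: appended to row 1. P = [[1, 2]], Q = [[1, 2]].
Insert 3: appended to row 1. P = [[1, 2, 3]], Q = [[1, 2, 3]].
Insert 4: appended to row 1. P = [[1, 2, 3, 4]], Q = [[1, 2, 3, 4]].
Insert 6: appended to row 1. P = [[1, 2, 3, 4, 6]], Q = [[1, 2, 3, 4, 5]].
Insert 5: 5 bumps 6 from row 1; 6 starts row 2. P = [[1, 2, 3, 4, 5], [6]], Q = [[1, 2, 3, 4, 5], [6]].

So P = [[1, 2, 3, 4, 5], [6]], Q = [[1, 2, 3, 4, 5], [6]].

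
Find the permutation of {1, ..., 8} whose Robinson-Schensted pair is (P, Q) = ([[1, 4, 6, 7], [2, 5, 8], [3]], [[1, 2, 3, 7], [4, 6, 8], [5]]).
Reverse the RSK construction: for i from n down to 1, find the cell of Q containing i, remove the entry at that cell from P, and reverse-bump it up through P; the value ejected from row 1 is w(i).

Step i=8: Q has 8 at row 2, column 3; remove 8 from row 2 of P and reverse-bump: 8 enters row 1 and ejects 7. So w(8) = 7. P is now [[1, 4, 6, 8], [2, 5], [3]].
Step i=7: Q has 7 at row 1, column 4; remove that cell from P, ejecting 8. So w(7) = 8. P is now [[1, 4, 6], [2, 5], [3]].
Step i=6: Q has 6 at row 2, column 2; remove 5 from row 2 of P and reverse-bump: 5 enters row 1 and ejects 4. So w(6) = 4. P is now [[1, 5, 6], [2], [3]].
Step i=5: Q has 5 at row 3, column 1; remove 3 from row 3 of P and reverse-bump: 3 enters row 2 and ejects 2; 2 enters row 1 and ejects 1. So w(5) = 1. P is now [[2, 5, 6], [3]].
Step i=4: Q has 4 at row 2, column 1; remove 3 from row 2 of P and reverse-bump: 3 enters row 1 and ejects 2. So w(4) = 2. P is now [[3, 5, 6]].
Step i=3: Q has 3 at row 1, column 3; remove that cell from P, ejecting 6. So w(3) = 6. P is now [[3, 5]].
Step i=2: Q has 2 at row 1, column 2; remove that cell from P, ejecting 5. So w(2) = 5. P is now [[3]].
Step i=1: Q has 1 at row 1, column 1; remove that cell from P, ejecting 3. So w(1) = 3. P is now [].

So w = 3 5 6 2 1 4 8 7.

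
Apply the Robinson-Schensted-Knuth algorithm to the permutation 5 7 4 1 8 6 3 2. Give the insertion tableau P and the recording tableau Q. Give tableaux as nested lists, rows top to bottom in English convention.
P = [[1, 2, 8], [3, 6], [4, 7], [5]], Q = [[1, 2, 5], [3, 6], [4, 7], [8]]

Insert each entry of the permutation into P by Schensted row insertion, recording in Q the position of each new cell.

Insert 5: appended to row 1. P = [[5]].
Insert 7: appended to row 1. P = [[5, 7]].
Insert 4: 4 bumps 5 from row 1; 5 starts row 2. P = [[4, 7], [5]].
Insert 1: 1 bumps 4 from row 1; 4 bumps 5 from row 2; 5 starts row 3. P = [[1, 7], [4], [5]].
Insert 8: appended to row 1. P = [[1, 7, 8], [4], [5]].
Insert 6: 6 bumps 7 from row 1; 7 appends to row 2. P = [[1, 6, 8], [4, 7], [5]].
Insert 3: 3 bumps 6 from row 1; 6 bumps 7 from row 2; 7 appends to row 3. P = [[1, 3, 8], [4, 6], [5, 7]].
Insert 2: 2 bumps 3 from row 1; 3 bumps 4 from row 2; 4 bumps 5 from row 3; 5 starts row 4. P = [[1, 2, 8], [3, 6], [4, 7], [5]].

So P = [[1, 2, 8], [3, 6], [4, 7], [5]], Q = [[1, 2, 5], [3, 6], [4, 7], [8]].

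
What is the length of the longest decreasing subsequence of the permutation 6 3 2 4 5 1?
4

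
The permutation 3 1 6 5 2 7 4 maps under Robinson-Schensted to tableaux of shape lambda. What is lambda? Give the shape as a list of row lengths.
Row-insert each entry into an empty tableau.

After inserting 3: P = [[3]].
After inserting 1: P = [[1], [3]].
After inserting 6: P = [[1, 6], [3]].
After inserting 5: P = [[1, 5], [3, 6]].
After inserting 2: P = [[1, 2], [3, 5], [6]].
After inserting 7: P = [[1, 2, 7], [3, 5], [6]].
After inserting 4: P = [[1, 2, 4], [3, 5, 7], [6]].

The final insertion tableau P = [[1, 2, 4], [3, 5, 7], [6]] has shape [3, 3, 1].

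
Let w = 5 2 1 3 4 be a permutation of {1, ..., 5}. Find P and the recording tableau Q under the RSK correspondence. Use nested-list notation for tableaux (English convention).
Insert each entry of the permutation into P by Schensted row insertion, recording in Q the position of each new cell.

Insert 5: appended to row 1. P = [[5]].
Insert 2: 2 bumps 5 from row 1; 5 starts row 2. P = [[2], [5]].
Insert 1: 1 bumps 2 from row 1; 2 bumps 5 from row 2; 5 starts row 3. P = [[1], [2], [5]].
Insert 3: appended to row 1. P = [[1, 3], [2], [5]].
Insert 4: appended to row 1. P = [[1, 3, 4], [2], [5]].

So P = [[1, 3, 4], [2], [5]], Q = [[1, 4, 5], [2], [3]].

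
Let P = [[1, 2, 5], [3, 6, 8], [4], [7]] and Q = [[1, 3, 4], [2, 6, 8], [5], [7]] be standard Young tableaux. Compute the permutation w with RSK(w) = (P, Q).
Reverse the RSK construction: for i from n down to 1, find the cell of Q containing i, remove the entry at that cell from P, and reverse-bump it up through P; the value ejected from row 1 is w(i).

Step i=8: Q has 8 at row 2, column 3; remove 8 from row 2 of P and reverse-bump: 8 enters row 1 and ejects 5. So w(8) = 5. P is now [[1, 2, 8], [3, 6], [4], [7]].
Step i=7: Q has 7 at row 4, column 1; remove 7 from row 4 of P and reverse-bump: 7 enters row 3 and ejects 4; 4 enters row 2 and ejects 3; 3 enters row 1 and ejects 2. So w(7) = 2. P is now [[1, 3, 8], [4, 6], [7]].
Step i=6: Q has 6 at row 2, column 2; remove 6 from row 2 of P and reverse-bump: 6 enters row 1 and ejects 3. So w(6) = 3. P is now [[1, 6, 8], [4], [7]].
Step i=5: Q has 5 at row 3, column 1; remove 7 from row 3 of P and reverse-bump: 7 enters row 2 and ejects 4; 4 enters row 1 and ejects 1. So w(5) = 1. P is now [[4, 6, 8], [7]].
Step i=4: Q has 4 at row 1, column 3; remove that cell from P, ejecting 8. So w(4) = 8. P is now [[4, 6], [7]].
Step i=3: Q has 3 at row 1, column 2; remove that cell from P, ejecting 6. So w(3) = 6. P is now [[4], [7]].
Step i=2: Q has 2 at row 2, column 1; remove 7 from row 2 of P and reverse-bump: 7 enters row 1 and ejects 4. So w(2) = 4. P is now [[7]].
Step i=1: Q has 1 at row 1, column 1; remove that cell from P, ejecting 7. So w(1) = 7. P is now [].

So w = 7 4 6 8 1 3 2 5.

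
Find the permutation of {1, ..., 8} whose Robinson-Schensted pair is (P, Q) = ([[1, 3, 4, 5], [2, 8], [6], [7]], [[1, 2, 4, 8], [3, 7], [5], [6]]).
2 7 6 8 3 1 4 5

Reverse the RSK construction: for i from n down to 1, find the cell of Q containing i, remove the entry at that cell from P, and reverse-bump it up through P; the value ejected from row 1 is w(i).

Step i=8: Q has 8 at row 1, column 4; remove that cell from P, ejecting 5. So w(8) = 5. P is now [[1, 3, 4], [2, 8], [6], [7]].
Step i=7: Q has 7 at row 2, column 2; remove 8 from row 2 of P and reverse-bump: 8 enters row 1 and ejects 4. So w(7) = 4. P is now [[1, 3, 8], [2], [6], [7]].
Step i=6: Q has 6 at row 4, column 1; remove 7 from row 4 of P and reverse-bump: 7 enters row 3 and ejects 6; 6 enters row 2 and ejects 2; 2 enters row 1 and ejects 1. So w(6) = 1. P is now [[2, 3, 8], [6], [7]].
Step i=5: Q has 5 at row 3, column 1; remove 7 from row 3 of P and reverse-bump: 7 enters row 2 and ejects 6; 6 enters row 1 and ejects 3. So w(5) = 3. P is now [[2, 6, 8], [7]].
Step i=4: Q has 4 at row 1, column 3; remove that cell from P, ejecting 8. So w(4) = 8. P is now [[2, 6], [7]].
Step i=3: Q has 3 at row 2, column 1; remove 7 from row 2 of P and reverse-bump: 7 enters row 1 and ejects 6. So w(3) = 6. P is now [[2, 7]].
Step i=2: Q has 2 at row 1, column 2; remove that cell from P, ejecting 7. So w(2) = 7. P is now [[2]].
Step i=1: Q has 1 at row 1, column 1; remove that cell from P, ejecting 2. So w(1) = 2. P is now [].

So w = 2 7 6 8 3 1 4 5.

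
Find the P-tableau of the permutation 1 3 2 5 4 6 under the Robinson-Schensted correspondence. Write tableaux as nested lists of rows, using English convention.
P = [[1, 2, 4, 6], [3, 5]]

Insert 1: appended to row 1. P = [[1]].
Insert 3: appended to row 1. P = [[1, 3]].
Insert 2: 2 bumps 3 from row 1; 3 starts row 2. P = [[1, 2], [3]].
Insert 5: appended to row 1. P = [[1, 2, 5], [3]].
Insert 4: 4 bumps 5 from row 1; 5 appends to row 2. P = [[1, 2, 4], [3, 5]].
Insert 6: appended to row 1. P = [[1, 2, 4, 6], [3, 5]].

So P = [[1, 2, 4, 6], [3, 5]].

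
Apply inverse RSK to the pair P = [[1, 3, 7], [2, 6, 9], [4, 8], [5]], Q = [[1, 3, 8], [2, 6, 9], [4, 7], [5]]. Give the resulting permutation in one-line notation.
5 4 8 2 1 6 3 9 7

Reverse the RSK construction: for i from n down to 1, find the cell of Q containing i, remove the entry at that cell from P, and reverse-bump it up through P; the value ejected from row 1 is w(i).

Step i=9: Q has 9 at row 2, column 3; remove 9 from row 2 of P and reverse-bump: 9 enters row 1 and ejects 7. So w(9) = 7. P is now [[1, 3, 9], [2, 6], [4, 8], [5]].
Step i=8: Q has 8 at row 1, column 3; remove that cell from P, ejecting 9. So w(8) = 9. P is now [[1, 3], [2, 6], [4, 8], [5]].
Step i=7: Q has 7 at row 3, column 2; remove 8 from row 3 of P and reverse-bump: 8 enters row 2 and ejects 6; 6 enters row 1 and ejects 3. So w(7) = 3. P is now [[1, 6], [2, 8], [4], [5]].
Step i=6: Q has 6 at row 2, column 2; remove 8 from row 2 of P and reverse-bump: 8 enters row 1 and ejects 6. So w(6) = 6. P is now [[1, 8], [2], [4], [5]].
Step i=5: Q has 5 at row 4, column 1; remove 5 from row 4 of P and reverse-bump: 5 enters row 3 and ejects 4; 4 enters row 2 and ejects 2; 2 enters row 1 and ejects 1. So w(5) = 1. P is now [[2, 8], [4], [5]].
Step i=4: Q has 4 at row 3, column 1; remove 5 from row 3 of P and reverse-bump: 5 enters row 2 and ejects 4; 4 enters row 1 and ejects 2. So w(4) = 2. P is now [[4, 8], [5]].
Step i=3: Q has 3 at row 1, column 2; remove that cell from P, ejecting 8. So w(3) = 8. P is now [[4], [5]].
Step i=2: Q has 2 at row 2, column 1; remove 5 from row 2 of P and reverse-bump: 5 enters row 1 and ejects 4. So w(2) = 4. P is now [[5]].
Step i=1: Q has 1 at row 1, column 1; remove that cell from P, ejecting 5. So w(1) = 5. P is now [].

So w = 5 4 8 2 1 6 3 9 7.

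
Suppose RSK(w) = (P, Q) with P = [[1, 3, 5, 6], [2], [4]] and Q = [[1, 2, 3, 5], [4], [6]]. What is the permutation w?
2 4 5 3 6 1

Reverse the RSK construction: for i from n down to 1, find the cell of Q containing i, remove the entry at that cell from P, and reverse-bump it up through P; the value ejected from row 1 is w(i).

Step i=6: Q has 6 at row 3, column 1; remove 4 from row 3 of P and reverse-bump: 4 enters row 2 and ejects 2; 2 enters row 1 and ejects 1. So w(6) = 1. P is now [[2, 3, 5, 6], [4]].
Step i=5: Q has 5 at row 1, column 4; remove that cell from P, ejecting 6. So w(5) = 6. P is now [[2, 3, 5], [4]].
Step i=4: Q has 4 at row 2, column 1; remove 4 from row 2 of P and reverse-bump: 4 enters row 1 and ejects 3. So w(4) = 3. P is now [[2, 4, 5]].
Step i=3: Q has 3 at row 1, column 3; remove that cell from P, ejecting 5. So w(3) = 5. P is now [[2, 4]].
Step i=2: Q has 2 at row 1, column 2; remove that cell from P, ejecting 4. So w(2) = 4. P is now [[2]].
Step i=1: Q has 1 at row 1, column 1; remove that cell from P, ejecting 2. So w(1) = 2. P is now [].

So w = 2 4 5 3 6 1.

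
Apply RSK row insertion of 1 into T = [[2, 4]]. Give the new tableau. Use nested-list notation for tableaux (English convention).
[[1, 4], [2]]

In row 1, 1 replaces 2 (the leftmost entry greater than 1); 2 is bumped to row 2. 2 starts a new row 2. The new tableau is [[1, 4], [2]].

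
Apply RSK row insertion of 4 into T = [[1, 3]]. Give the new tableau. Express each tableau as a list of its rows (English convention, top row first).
4 is larger than every entry of row 1, so it is appended to row 1. The new tableau is [[1, 3, 4]].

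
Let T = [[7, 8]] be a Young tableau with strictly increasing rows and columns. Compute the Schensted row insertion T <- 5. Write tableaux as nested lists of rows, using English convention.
[[5, 8], [7]]

In row 1, 5 replaces 7 (the leftmost entry greater than 5); 7 is bumped to row 2. 7 starts a new row 2. The new tableau is [[5, 8], [7]].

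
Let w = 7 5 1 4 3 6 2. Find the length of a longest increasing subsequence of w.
3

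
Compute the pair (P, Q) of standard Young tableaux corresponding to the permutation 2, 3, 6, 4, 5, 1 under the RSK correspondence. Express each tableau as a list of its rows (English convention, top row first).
Insert each entry of the permutation into P by Schensted row insertion, recording in Q the position of each new cell.

After inserting 2: P = [[2]].
After inserting 3: P = [[2, 3]].
After inserting 6: P = [[2, 3, 6]].
After inserting 4: P = [[2, 3, 4], [6]].
After inserting 5: P = [[2, 3, 4, 5], [6]].
After inserting 1: P = [[1, 3, 4, 5], [2], [6]].

So P = [[1, 3, 4, 5], [2], [6]], Q = [[1, 2, 3, 5], [4], [6]].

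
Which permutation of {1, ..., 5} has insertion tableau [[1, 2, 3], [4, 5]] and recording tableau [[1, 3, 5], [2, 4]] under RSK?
Reverse the RSK construction: for i from n down to 1, find the cell of Q containing i, remove the entry at that cell from P, and reverse-bump it up through P; the value ejected from row 1 is w(i).

Step i=5: Q has 5 at row 1, column 3; remove that cell from P, ejecting 3. So w(5) = 3. P is now [[1, 2], [4, 5]].
Step i=4: Q has 4 at row 2, column 2; remove 5 from row 2 of P and reverse-bump: 5 enters row 1 and ejects 2. So w(4) = 2. P is now [[1, 5], [4]].
Step i=3: Q has 3 at row 1, column 2; remove that cell from P, ejecting 5. So w(3) = 5. P is now [[1], [4]].
Step i=2: Q has 2 at row 2, column 1; remove 4 from row 2 of P and reverse-bump: 4 enters row 1 and ejects 1. So w(2) = 1. P is now [[4]].
Step i=1: Q has 1 at row 1, column 1; remove that cell from P, ejecting 4. So w(1) = 4. P is now [].

So w = 4 1 5 2 3.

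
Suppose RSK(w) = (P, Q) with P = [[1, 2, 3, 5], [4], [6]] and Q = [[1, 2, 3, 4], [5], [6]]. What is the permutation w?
Reverse the RSK construction: for i from n down to 1, find the cell of Q containing i, remove the entry at that cell from P, and reverse-bump it up through P; the value ejected from row 1 is w(i).

Step i=6: Q has 6 at row 3, column 1; remove 6 from row 3 of P and reverse-bump: 6 enters row 2 and ejects 4; 4 enters row 1 and ejects 3. So w(6) = 3. P is now [[1, 2, 4, 5], [6]].
Step i=5: Q has 5 at row 2, column 1; remove 6 from row 2 of P and reverse-bump: 6 enters row 1 and ejects 5. So w(5) = 5. P is now [[1, 2, 4, 6]].
Step i=4: Q has 4 at row 1, column 4; remove that cell from P, ejecting 6. So w(4) = 6. P is now [[1, 2, 4]].
Step i=3: Q has 3 at row 1, column 3; remove that cell from P, ejecting 4. So w(3) = 4. P is now [[1, 2]].
Step i=2: Q has 2 at row 1, column 2; remove that cell from P, ejecting 2. So w(2) = 2. P is now [[1]].
Step i=1: Q has 1 at row 1, column 1; remove that cell from P, ejecting 1. So w(1) = 1. P is now [].

So w = 1 2 4 6 5 3.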